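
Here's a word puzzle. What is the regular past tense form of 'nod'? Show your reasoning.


Apply rule: Double final consonant and add -ed. 'nod' becomes 'nodded'.

nodded


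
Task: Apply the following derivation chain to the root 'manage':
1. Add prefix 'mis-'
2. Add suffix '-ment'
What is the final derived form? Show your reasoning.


Step 1: Add prefix 'mis-' to 'manage' = 'mismanage'
Step 2: Add suffix '-ment' to 'mismanage' = 'mismanagement'

mismanagement


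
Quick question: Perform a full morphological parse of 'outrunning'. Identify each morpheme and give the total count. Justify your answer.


Step 1: Identify prefix: 'out' (meaning: surpass)
Step 2: Identify root: 'run'
Step 3: Identify suffix(es): 'ing'
Decomposition: out- (prefix: surpass) + run (root) + -ing (suffix: ongoing action)
Total morphemes: 3

3 morphemes (out- (prefix: surpass) + run (root) + -ing (suffix: ongoing action))


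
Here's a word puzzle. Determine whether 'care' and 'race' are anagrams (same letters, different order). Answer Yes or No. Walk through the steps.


Sorted letters of 'care': 'acer'
Sorted letters of 'race': 'acer'
They match.

Yes


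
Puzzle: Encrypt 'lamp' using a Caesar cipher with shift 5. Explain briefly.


Shift each letter by 5: l -> q, a -> f, m -> r, p -> u. Result: 'qfru'.

qfru


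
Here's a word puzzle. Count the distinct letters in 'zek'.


Unique letters in 'zek': {e, k, z} = 3 distinct letters.

3


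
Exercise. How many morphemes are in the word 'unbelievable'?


Decomposition: un- (prefix) + believe (root) + -able (suffix) = 3 morpheme(s)

3 morphemes


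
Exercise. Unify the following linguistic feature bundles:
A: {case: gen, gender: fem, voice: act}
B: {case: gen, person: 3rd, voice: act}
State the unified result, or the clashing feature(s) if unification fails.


Compare features:
case: A=gen vs B=gen -> unified: gen
gender: A=fem vs B=_ -> unified: fem
person: A=_ vs B=3rd -> unified: 3rd
voice: A=act vs B=act -> unified: act
No clashes found.

Unified: {case: gen, gender: fem, person: 3rd, voice: act}


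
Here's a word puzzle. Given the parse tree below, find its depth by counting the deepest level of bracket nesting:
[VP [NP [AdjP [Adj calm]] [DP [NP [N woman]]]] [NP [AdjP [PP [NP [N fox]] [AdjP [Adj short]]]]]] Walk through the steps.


Count bracket nesting levels:
'[' at pos 0: depth = 1
'[' at pos 4: depth = 2
'[' at pos 8: depth = 3
'[' at pos 14: depth = 4
'[' at pos 26: depth = 3
'[' at pos 30: depth = 4
'[' at pos 34: depth = 5
'[' at pos 47: depth = 2
'[' at pos 51: depth = 3
'[' at pos 57: depth = 4
'[' at pos 61: depth = 5
'[' at pos 65: depth = 6
'[' at pos 74: depth = 5
'[' at pos 80: depth = 6
Maximum depth reached: 6

6


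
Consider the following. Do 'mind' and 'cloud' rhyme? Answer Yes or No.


Rime (stressed vowel + following sounds) of 'mind': -ind = /aɪnd/
Rime of 'cloud': -oud = /aʊd/
/aɪnd/ and /aʊd/ are different ending sounds, so the words do not rhyme.

No


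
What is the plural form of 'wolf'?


Apply rule: Change -f to -ves. 'wolf' becomes 'wolves'.

wolves


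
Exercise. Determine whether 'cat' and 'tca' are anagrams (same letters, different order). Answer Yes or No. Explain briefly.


Sorted letters of 'cat': 'act'
Sorted letters of 'tca': 'act'
They match.

Yes


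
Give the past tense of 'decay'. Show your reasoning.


Apply rule: Add -ed. 'decay' becomes 'decayed'.

decayed


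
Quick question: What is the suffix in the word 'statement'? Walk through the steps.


The word 'statement' = 'state' (root) + '-ment' (suffix). The suffix is '-ment'.

ment


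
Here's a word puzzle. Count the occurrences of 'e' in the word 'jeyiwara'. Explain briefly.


Letter 'e' in 'jeyiwara': found at position(s) 2 = 1 occurrence(s).

1


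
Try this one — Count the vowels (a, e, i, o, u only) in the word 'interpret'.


Vowels in 'interpret': i, e, e = 3 vowels.

3


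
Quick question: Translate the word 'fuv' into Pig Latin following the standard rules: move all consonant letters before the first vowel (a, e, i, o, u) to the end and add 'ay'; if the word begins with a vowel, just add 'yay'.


'fuv': move consonant cluster 'f' to end and add 'ay': 'uvfay'.

uvfay


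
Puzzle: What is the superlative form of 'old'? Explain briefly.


Apply superlative formation (add -est): 'old' -> 'oldest'.

oldest


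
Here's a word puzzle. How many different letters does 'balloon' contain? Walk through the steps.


Unique letters in 'balloon': {a, b, l, n, o} = 5 distinct letters.

5


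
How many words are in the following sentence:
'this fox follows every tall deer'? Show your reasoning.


Split into words: this | fox | follows | every | tall | deer = 6 words.

6


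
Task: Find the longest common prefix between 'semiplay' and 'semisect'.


Compare from the start: 4 characters match: 'semi'. Mismatch at position 5: 'p' vs 's'.

semi


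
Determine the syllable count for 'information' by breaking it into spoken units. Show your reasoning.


Break 'information' into syllables: in-for-ma-tion -> in | for | ma | tion = 4 syllables

4 syllables


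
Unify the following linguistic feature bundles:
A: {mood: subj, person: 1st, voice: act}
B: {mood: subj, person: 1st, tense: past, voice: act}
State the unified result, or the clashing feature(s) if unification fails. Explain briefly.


Compare features:
mood: A=subj vs B=subj -> unified: subj
person: A=1st vs B=1st -> unified: 1st
tense: A=_ vs B=past -> unified: past
voice: A=act vs B=act -> unified: act
No clashes found.

Unified: {mood: subj, person: 1st, tense: past, voice: act}


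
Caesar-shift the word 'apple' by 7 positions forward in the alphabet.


Shift each letter by 7: a -> h, p -> w, p -> w, l -> s, e -> l. Result: 'hwwsl'.

hwwsl


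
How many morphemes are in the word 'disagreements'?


Decomposition: dis- (prefix) + agree (root) + -ment (suffix) + -s (plural) = 4 morpheme(s)

4 morphemes


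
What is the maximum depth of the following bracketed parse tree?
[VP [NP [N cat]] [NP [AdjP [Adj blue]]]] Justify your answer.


Count bracket nesting levels:
'[' at pos 0: depth = 1
'[' at pos 4: depth = 2
'[' at pos 8: depth = 3
'[' at pos 17: depth = 2
'[' at pos 21: depth = 3
'[' at pos 27: depth = 4
Maximum depth reached: 4

4


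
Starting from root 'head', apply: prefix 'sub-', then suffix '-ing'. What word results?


Step 1: Add prefix 'sub-' to 'head' = 'subhead'
Step 2: Add suffix '-ing' to 'subhead' = 'subheading'

subheading


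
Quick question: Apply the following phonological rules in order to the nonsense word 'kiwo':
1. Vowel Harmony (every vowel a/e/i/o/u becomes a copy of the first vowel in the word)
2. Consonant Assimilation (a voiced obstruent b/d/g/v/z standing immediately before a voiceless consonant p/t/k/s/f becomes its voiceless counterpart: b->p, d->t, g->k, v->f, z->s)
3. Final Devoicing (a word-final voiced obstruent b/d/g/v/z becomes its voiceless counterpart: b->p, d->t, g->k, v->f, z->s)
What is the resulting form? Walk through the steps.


Starting form: 'kiwo'
Rule 1: Vowel Harmony: all vowels become 'i' (matching first vowel). 'kiwo' -> 'kiwi'
Rule 2: Consonant Assimilation: no voiced obstruent (b/d/g/v/z) stands immediately before a voiceless consonant (p/t/k/s/f). No change.
Rule 3: Final Devoicing: the word ends in the vowel 'i', not a consonant. No change.
Final form: 'kiwi'

kiwi


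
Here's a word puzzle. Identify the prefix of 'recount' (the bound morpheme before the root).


The word 'recount' = 're' (prefix) + 'count' (root). The prefix is 're'.

re


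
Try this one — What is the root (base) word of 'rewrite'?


Remove prefix 're' from 'rewrite' to get root 'write'.

write


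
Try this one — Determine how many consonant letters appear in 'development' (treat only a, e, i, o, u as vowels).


Consonants in 'development': d, v, l, p, m, n, t = 7 consonants.

7


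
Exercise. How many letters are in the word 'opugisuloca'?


Spell out 'opugisuloca' and number each letter: o(1), p(2), u(3), g(4), i(5), s(6), u(7), l(8), o(9), c(10), a(11). Total: 11 letters.

11


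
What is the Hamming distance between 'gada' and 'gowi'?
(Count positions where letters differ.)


Alignment:
Position 1: 'g' vs 'g' = match
Position 2: 'a' vs 'o' = DIFFER
Position 3: 'd' vs 'w' = DIFFER
Position 4: 'a' vs 'i' = DIFFER
Total differences: 3

3


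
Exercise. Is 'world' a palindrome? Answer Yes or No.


Forward: 'world'
Reversed: 'dlrow'
They differ.

No


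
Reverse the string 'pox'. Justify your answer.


Reverse 'pox' character by character: 'xop'.

xop


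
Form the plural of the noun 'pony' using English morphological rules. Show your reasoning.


Apply rule: Change -y to -ies (consonant + y). 'pony' becomes 'ponies'.

ponies


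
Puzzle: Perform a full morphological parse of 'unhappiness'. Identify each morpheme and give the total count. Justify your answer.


Step 1: Identify prefix: 'un' (meaning: not/reverse)
Step 2: Identify root: 'happy'
Step 3: Identify suffix(es): 'ness'
Decomposition: un- (prefix: not/reverse) + happy (root) + -ness (suffix: state of)
Total morphemes: 3

3 morphemes (un- (prefix: not/reverse) + happy (root) + -ness (suffix: state of))


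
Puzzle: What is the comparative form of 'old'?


Apply comparative formation (add -er): 'old' -> 'older'.

older


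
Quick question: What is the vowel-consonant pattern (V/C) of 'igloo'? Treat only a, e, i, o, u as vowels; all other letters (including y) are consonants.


Letter mapping: i = V, g = C, l = C, o = V, o = V.

VCCVV


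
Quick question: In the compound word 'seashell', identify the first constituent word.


Split 'seashell' into 'sea' + 'shell'. The first part is 'sea'.

sea


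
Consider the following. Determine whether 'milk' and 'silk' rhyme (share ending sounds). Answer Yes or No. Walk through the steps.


Rime (stressed vowel + following sounds) of 'milk': -ilk = /ɪlk/
Rime of 'silk': -ilk = /ɪlk/
/ɪlk/ and /ɪlk/ are the same ending sound, so the words rhyme.

Yes


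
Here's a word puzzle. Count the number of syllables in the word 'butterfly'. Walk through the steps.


Break 'butterfly' into syllables: but-ter-fly -> but | ter | fly = 3 syllables

3 syllables


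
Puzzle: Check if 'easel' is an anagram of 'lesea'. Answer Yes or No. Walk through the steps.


Sorted letters of 'easel': 'aeels'
Sorted letters of 'lesea': 'aeels'
They match.

Yes


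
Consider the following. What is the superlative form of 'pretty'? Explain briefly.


Apply superlative formation (consonant + y: change y to i, add -est): 'pretty' -> 'prettiest'.

prettiest


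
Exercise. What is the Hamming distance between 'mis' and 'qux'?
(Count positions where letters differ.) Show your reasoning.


Alignment:
Position 1: 'm' vs 'q' = DIFFER
Position 2: 'i' vs 'u' = DIFFER
Position 3: 's' vs 'x' = DIFFER
Total differences: 3

3


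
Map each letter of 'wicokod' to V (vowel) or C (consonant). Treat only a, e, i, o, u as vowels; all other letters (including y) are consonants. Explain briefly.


Letter mapping: w = C, i = V, c = C, o = V, k = C, o = V, d = C.

CVCVCVC


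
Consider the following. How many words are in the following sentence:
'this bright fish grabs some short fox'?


Split into words: this | bright | fish | grabs | some | short | fox = 7 words.

7


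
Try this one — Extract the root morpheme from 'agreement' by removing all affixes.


Remove suffix '-ment' from 'agreement' to get root 'agree'.

agree


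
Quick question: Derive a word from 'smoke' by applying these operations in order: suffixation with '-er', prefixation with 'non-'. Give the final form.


Step 1: Add suffix '-er' to 'smoke' = 'smoker'
Step 2: Add prefix 'non-' to 'smoker' = 'nonsmoker'

nonsmoker


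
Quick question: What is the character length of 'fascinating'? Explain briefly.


Spell out 'fascinating' and number each letter: f(1), a(2), s(3), c(4), i(5), n(6), a(7), t(8), i(9), n(10), g(11). Total: 11 letters.

11


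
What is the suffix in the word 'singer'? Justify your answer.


The word 'singer' = 'sing' (root) + '-er' (suffix). The suffix is '-er'.

er


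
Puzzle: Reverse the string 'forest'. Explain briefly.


Reverse 'forest' character by character: 'tserof'.

tserof


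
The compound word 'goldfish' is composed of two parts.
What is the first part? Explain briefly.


Split 'goldfish' into 'gold' + 'fish'. The first part is 'gold'.

gold


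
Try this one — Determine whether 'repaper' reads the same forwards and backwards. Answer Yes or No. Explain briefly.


Forward: 'repaper'
Reversed: 'repaper'
They are identical.

Yes


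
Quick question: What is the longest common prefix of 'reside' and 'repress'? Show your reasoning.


Compare from the start: 2 characters match: 're'. Mismatch at position 3: 's' vs 'p'.

re


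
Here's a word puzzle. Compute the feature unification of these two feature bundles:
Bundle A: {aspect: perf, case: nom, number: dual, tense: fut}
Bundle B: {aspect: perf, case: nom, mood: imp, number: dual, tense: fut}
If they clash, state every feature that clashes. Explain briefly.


Compare features:
aspect: A=perf vs B=perf -> unified: perf
case: A=nom vs B=nom -> unified: nom
mood: A=_ vs B=imp -> unified: imp
number: A=dual vs B=dual -> unified: dual
tense: A=fut vs B=fut -> unified: fut
No clashes found.

Unified: {aspect: perf, case: nom, mood: imp, number: dual, tense: fut}


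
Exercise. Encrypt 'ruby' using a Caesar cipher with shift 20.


Shift each letter by 20: r -> l, u -> o, b -> v, y -> s. Result: 'lovs'.

lovs


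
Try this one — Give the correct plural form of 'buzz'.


Apply rule: Add -es (sibilant/fricative ending). 'buzz' becomes 'buzzes'.

buzzes


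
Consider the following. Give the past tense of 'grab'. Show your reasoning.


Apply rule: Double final consonant and add -ed. 'grab' becomes 'grabbed'.

grabbed


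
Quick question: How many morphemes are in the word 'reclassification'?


Decomposition: re- (prefix) + class (root) + -ify (suffix) + -ation (suffix) = 4 morpheme(s)

4 morphemes


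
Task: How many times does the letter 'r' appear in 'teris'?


Letter 'r' in 'teris': found at position(s) 3 = 1 occurrence(s).

1


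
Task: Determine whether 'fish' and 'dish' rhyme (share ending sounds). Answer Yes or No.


Rime (stressed vowel + following sounds) of 'fish': -ish = /ɪʃ/
Rime of 'dish': -ish = /ɪʃ/
/ɪʃ/ and /ɪʃ/ are the same ending sound, so the words rhyme.

Yes


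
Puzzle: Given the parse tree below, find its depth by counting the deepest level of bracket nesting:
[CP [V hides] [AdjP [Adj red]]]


Count bracket nesting levels:
'[' at pos 0: depth = 1
'[' at pos 4: depth = 2
'[' at pos 14: depth = 2
'[' at pos 20: depth = 3
Maximum depth reached: 3

3


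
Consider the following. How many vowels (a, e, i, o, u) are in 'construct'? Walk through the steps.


Vowels in 'construct': o, u = 2 vowels.

2


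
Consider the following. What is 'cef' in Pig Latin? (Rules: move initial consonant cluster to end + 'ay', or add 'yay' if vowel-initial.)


'cef': move consonant cluster 'c' to end and add 'ay': 'efcay'.

efcay


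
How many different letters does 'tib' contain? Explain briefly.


Unique letters in 'tib': {b, i, t} = 3 distinct letters.

3


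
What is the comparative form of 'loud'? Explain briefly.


Apply comparative formation (add -er): 'loud' -> 'louder'.

louder


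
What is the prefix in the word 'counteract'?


The word 'counteract' = 'counter' (prefix) + 'act' (root). The prefix is 'counter'.

counter


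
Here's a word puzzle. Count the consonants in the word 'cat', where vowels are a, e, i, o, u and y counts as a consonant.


Consonants in 'cat': c, t = 2 consonants.

2


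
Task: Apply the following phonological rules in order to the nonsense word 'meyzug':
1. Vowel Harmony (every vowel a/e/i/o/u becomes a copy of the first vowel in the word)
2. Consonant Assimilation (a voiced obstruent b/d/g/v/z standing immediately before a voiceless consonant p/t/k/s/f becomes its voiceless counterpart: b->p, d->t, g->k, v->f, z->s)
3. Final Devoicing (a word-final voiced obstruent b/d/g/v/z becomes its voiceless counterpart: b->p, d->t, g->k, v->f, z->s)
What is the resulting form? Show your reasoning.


Starting form: 'meyzug'
Rule 1: Vowel Harmony: all vowels become 'e' (matching first vowel). 'meyzug' -> 'meyzeg'
Rule 2: Consonant Assimilation: no voiced obstruent (b/d/g/v/z) stands immediately before a voiceless consonant (p/t/k/s/f). No change.
Rule 3: Final Devoicing: word-final voiced obstruent 'g' becomes voiceless 'k'. 'meyzeg' -> 'meyzek'
Final form: 'meyzek'

meyzek


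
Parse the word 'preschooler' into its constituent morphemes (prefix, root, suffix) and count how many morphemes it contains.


Step 1: Identify prefix: 'pre' (meaning: before)
Step 2: Identify root: 'school'
Step 3: Identify suffix(es): 'er'
Decomposition: pre- (prefix: before) + school (root) + -er (suffix: one who)
Total morphemes: 3

3 morphemes (pre- (prefix: before) + school (root) + -er (suffix: one who))


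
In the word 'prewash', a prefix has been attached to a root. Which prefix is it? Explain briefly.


The word 'prewash' = 'pre' (prefix) + 'wash' (root). The prefix is 'pre'.

pre


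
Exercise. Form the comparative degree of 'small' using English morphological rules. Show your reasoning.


Apply comparative formation (add -er): 'small' -> 'smaller'.

smaller


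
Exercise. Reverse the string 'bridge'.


Reverse 'bridge' character by character: 'egdirb'.

egdirb


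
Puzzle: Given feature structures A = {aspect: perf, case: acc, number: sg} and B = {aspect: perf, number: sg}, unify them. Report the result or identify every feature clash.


Compare features:
aspect: A=perf vs B=perf -> unified: perf
case: A=acc vs B=_ -> unified: acc
number: A=sg vs B=sg -> unified: sg
No clashes found.

Unified: {aspect: perf, case: acc, number: sg}


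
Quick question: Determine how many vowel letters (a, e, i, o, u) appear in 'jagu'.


Vowels in 'jagu': a, u = 2 vowels.

2


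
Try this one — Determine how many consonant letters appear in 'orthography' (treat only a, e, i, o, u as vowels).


Consonants in 'orthography': r, t, h, g, r, p, h, y = 8 consonants.

8


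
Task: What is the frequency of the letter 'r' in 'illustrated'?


Letter 'r' in 'illustrated': found at position(s) 7 = 1 occurrence(s).

1


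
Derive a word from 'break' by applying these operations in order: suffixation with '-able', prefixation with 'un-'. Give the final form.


Step 1: Add suffix '-able' to 'break' = 'breakable'
Step 2: Add prefix 'un-' to 'breakable' = 'unbreakable'

unbreakable


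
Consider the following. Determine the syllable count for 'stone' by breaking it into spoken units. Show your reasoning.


Break 'stone' into syllables: stone -> stone = 1 syllable

1 syllable


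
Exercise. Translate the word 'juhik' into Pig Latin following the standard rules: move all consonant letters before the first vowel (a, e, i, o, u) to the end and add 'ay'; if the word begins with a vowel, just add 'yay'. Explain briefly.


'juhik': move consonant cluster 'j' to end and add 'ay': 'uhikjay'.

uhikjay


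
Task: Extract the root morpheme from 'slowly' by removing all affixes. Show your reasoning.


Remove suffix '-ly' from 'slowly' to get root 'slow'.

slow


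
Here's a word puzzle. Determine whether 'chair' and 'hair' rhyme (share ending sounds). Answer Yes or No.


Rime (stressed vowel + following sounds) of 'chair': -air = /ɛər/
Rime of 'hair': -air = /ɛər/
/ɛər/ and /ɛər/ are the same ending sound, so the words rhyme.

Yes


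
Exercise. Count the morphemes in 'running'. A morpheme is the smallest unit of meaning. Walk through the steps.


Decomposition: run (root) + -ing (suffix) = 2 morpheme(s)

2 morphemes


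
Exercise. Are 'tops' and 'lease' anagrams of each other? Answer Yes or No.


Sorted letters of 'tops': 'opst'
Sorted letters of 'lease': 'aeels'
They do not match.

No


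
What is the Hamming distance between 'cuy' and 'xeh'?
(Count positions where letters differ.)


Alignment:
Position 1: 'c' vs 'x' = DIFFER
Position 2: 'u' vs 'e' = DIFFER
Position 3: 'y' vs 'h' = DIFFER
Total differences: 3

3


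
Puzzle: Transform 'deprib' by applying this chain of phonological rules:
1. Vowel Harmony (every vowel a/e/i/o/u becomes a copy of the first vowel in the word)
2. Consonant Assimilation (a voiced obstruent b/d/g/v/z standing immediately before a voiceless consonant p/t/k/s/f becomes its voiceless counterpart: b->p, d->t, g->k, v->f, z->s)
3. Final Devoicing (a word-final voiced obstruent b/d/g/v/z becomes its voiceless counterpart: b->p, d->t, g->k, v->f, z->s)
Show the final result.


Starting form: 'deprib'
Rule 1: Vowel Harmony: all vowels become 'e' (matching first vowel). 'deprib' -> 'depreb'
Rule 2: Consonant Assimilation: no voiced obstruent (b/d/g/v/z) stands immediately before a voiceless consonant (p/t/k/s/f). No change.
Rule 3: Final Devoicing: word-final voiced obstruent 'b' becomes voiceless 'p'. 'depreb' -> 'deprep'
Final form: 'deprep'

deprep


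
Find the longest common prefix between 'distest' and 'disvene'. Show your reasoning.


Compare from the start: 3 characters match: 'dis'. Mismatch at position 4: 't' vs 'v'.

dis


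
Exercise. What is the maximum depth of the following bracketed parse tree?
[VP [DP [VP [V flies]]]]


Count bracket nesting levels:
'[' at pos 0: depth = 1
'[' at pos 4: depth = 2
'[' at pos 8: depth = 3
'[' at pos 12: depth = 4
Maximum depth reached: 4

4


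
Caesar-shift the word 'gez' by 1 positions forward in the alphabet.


Shift each letter by 1: g -> h, e -> f, z -> a. Result: 'hfa'.

hfa


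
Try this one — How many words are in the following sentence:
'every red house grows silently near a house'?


Split into words: every | red | house | grows | silently | near | a | house = 8 words.

8


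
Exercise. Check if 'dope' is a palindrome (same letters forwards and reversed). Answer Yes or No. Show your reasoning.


Forward: 'dope'
Reversed: 'epod'
They differ.

No


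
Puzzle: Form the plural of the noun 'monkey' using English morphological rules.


Apply rule: Add -s. 'monkey' becomes 'monkeys'.

monkeys


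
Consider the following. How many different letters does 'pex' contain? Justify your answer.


Unique letters in 'pex': {e, p, x} = 3 distinct letters.

3


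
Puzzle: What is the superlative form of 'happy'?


Apply superlative formation (consonant + y: change y to i, add -est): 'happy' -> 'happiest'.

happiest


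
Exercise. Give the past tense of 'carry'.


Apply rule: Change -y to -ied. 'carry' becomes 'carried'.

carried


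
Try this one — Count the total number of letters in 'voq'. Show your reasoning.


Spell out 'voq' and number each letter: v(1), o(2), q(3). Total: 3 letters.

3


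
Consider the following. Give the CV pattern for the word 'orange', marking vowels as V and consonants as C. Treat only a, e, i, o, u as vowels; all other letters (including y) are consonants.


Letter mapping: o = V, r = C, a = V, n = C, g = C, e = V.

VCVCCV


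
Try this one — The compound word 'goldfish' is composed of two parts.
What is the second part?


Split 'goldfish' into 'gold' + 'fish'. The second part is 'fish'.

fish


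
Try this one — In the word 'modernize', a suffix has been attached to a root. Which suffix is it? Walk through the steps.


The word 'modernize' = 'modern' (root) + '-ize' (suffix). The suffix is '-ize'.

ize


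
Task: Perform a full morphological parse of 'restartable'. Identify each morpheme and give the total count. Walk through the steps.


Step 1: Identify prefix: 're' (meaning: again)
Step 2: Identify root: 'start'
Step 3: Identify suffix(es): 'able'
Decomposition: re- (prefix: again) + start (root) + -able (suffix: capable of)
Total morphemes: 3

3 morphemes (re- (prefix: again) + start (root) + -able (suffix: capable of))


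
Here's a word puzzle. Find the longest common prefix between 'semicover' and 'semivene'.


Compare from the start: 4 characters match: 'semi'. Mismatch at position 5: 'c' vs 'v'.

semi


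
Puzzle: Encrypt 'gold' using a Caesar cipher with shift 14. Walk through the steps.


Shift each letter by 14: g -> u, o -> c, l -> z, d -> r. Result: 'uczr'.

uczr


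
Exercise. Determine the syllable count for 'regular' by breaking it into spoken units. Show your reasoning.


Break 'regular' into syllables: reg-u-lar -> reg | u | lar = 3 syllables

3 syllables


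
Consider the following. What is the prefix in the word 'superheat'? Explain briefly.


The word 'superheat' = 'super' (prefix) + 'heat' (root). The prefix is 'super'.

super


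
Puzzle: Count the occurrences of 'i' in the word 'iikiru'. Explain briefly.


Letter 'i' in 'iikiru': found at position(s) 1, 2, 4 = 3 occurrence(s).

3


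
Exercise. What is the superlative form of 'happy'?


Apply superlative formation (consonant + y: change y to i, add -est): 'happy' -> 'happiest'.

happiest


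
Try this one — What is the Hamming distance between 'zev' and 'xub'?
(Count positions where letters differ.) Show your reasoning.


Alignment:
Position 1: 'z' vs 'x' = DIFFER
Position 2: 'e' vs 'u' = DIFFER
Position 3: 'v' vs 'b' = DIFFER
Total differences: 3

3


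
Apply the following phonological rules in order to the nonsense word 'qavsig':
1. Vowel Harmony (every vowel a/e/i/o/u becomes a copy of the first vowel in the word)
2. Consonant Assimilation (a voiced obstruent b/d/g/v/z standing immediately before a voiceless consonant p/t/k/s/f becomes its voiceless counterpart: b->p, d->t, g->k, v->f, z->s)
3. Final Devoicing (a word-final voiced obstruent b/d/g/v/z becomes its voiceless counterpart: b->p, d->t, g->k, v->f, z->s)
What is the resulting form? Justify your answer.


Starting form: 'qavsig'
Rule 1: Vowel Harmony: all vowels become 'a' (matching first vowel). 'qavsig' -> 'qavsag'
Rule 2: Consonant Assimilation: voiced obstruent before voiceless consonant becomes voiceless ('vs' -> 'fs'). 'qavsag' -> 'qafsag'
Rule 3: Final Devoicing: word-final voiced obstruent 'g' becomes voiceless 'k'. 'qafsag' -> 'qafsak'
Final form: 'qafsak'

qafsak


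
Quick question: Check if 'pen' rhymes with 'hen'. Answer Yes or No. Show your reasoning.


Rime (stressed vowel + following sounds) of 'pen': -en = /ɛn/
Rime of 'hen': -en = /ɛn/
/ɛn/ and /ɛn/ are the same ending sound, so the words rhyme.

Yes


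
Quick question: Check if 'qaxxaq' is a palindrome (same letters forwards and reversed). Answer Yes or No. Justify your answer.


Forward: 'qaxxaq'
Reversed: 'qaxxaq'
They are identical.

Yes


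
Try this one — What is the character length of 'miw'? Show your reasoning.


Spell out 'miw' and number each letter: m(1), i(2), w(3). Total: 3 letters.

3


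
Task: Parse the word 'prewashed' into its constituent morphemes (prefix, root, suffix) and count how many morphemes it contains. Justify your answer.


Step 1: Identify prefix: 'pre' (meaning: before)
Step 2: Identify root: 'wash'
Step 3: Identify suffix(es): 'ed'
Decomposition: pre- (prefix: before) + wash (root) + -ed (suffix: past)
Total morphemes: 3

3 morphemes (pre- (prefix: before) + wash (root) + -ed (suffix: past))


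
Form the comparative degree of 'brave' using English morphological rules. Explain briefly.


Apply comparative formation (ends in e: add -r): 'brave' -> 'braver'.

braver


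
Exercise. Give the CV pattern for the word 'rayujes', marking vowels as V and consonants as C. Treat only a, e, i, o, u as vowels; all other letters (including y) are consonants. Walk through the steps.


Letter mapping: r = C, a = V, y = C, u = V, j = C, e = V, s = C.

CVCVCVC


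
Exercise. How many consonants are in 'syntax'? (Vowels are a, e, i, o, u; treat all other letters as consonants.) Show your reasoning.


Consonants in 'syntax': s, y, n, t, x = 5 consonants.

5


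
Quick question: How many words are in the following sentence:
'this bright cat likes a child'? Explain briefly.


Split into words: this | bright | cat | likes | a | child = 6 words.

6


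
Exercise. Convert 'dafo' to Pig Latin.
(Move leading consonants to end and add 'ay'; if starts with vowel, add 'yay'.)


'dafo': move consonant cluster 'd' to end and add 'ay': 'afoday'.

afoday


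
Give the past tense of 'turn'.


Apply rule: Add -ed. 'turn' becomes 'turned'.

turned


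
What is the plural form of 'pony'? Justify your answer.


Apply rule: Change -y to -ies (consonant + y). 'pony' becomes 'ponies'.

ponies


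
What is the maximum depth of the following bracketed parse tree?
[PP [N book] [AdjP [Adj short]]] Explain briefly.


Count bracket nesting levels:
'[' at pos 0: depth = 1
'[' at pos 4: depth = 2
'[' at pos 13: depth = 2
'[' at pos 19: depth = 3
Maximum depth reached: 3

3


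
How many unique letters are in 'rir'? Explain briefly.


Unique letters in 'rir': {i, r} = 2 distinct letters.

2


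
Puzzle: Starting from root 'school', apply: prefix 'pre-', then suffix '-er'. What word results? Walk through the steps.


Step 1: Add prefix 'pre-' to 'school' = 'preschool'
Step 2: Add suffix '-er' to 'preschool' = 'preschooler'

preschooler


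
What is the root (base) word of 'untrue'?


Remove prefix 'un' from 'untrue' to get root 'true'.

true


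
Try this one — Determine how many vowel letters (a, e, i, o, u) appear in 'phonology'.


Vowels in 'phonology': o, o, o = 3 vowels.

3


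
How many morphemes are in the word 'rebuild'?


Decomposition: re- (prefix) + build (root) = 2 morpheme(s)

2 morphemes


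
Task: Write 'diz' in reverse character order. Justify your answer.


Reverse 'diz' character by character: 'zid'.

zid


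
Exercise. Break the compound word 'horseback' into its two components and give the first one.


Split 'horseback' into 'horse' + 'back'. The first part is 'horse'.

horse


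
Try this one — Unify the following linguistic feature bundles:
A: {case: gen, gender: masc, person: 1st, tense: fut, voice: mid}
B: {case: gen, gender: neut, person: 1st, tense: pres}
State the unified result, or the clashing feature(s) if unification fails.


Compare features:
case: A=gen vs B=gen -> unified: gen
gender: A=masc vs B=neut -> CLASH
person: A=1st vs B=1st -> unified: 1st
tense: A=fut vs B=pres -> CLASH
voice: A=mid vs B=_ -> unified: mid
Clashes detected on features 'gender' (masc vs neut) and 'tense' (fut vs pres); unification fails.

CLASH on 'gender' (masc vs neut) and 'tense' (fut vs pres)


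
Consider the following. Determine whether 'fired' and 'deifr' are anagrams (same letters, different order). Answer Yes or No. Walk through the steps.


Sorted letters of 'fired': 'defir'
Sorted letters of 'deifr': 'defir'
They match.

Yes


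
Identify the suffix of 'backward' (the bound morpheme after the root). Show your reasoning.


The word 'backward' = 'back' (root) + '-ward' (suffix). The suffix is '-ward'.

ward


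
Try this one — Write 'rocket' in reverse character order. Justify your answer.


Reverse 'rocket' character by character: 'tekcor'.

tekcor


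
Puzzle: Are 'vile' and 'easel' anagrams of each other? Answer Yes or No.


Sorted letters of 'vile': 'eilv'
Sorted letters of 'easel': 'aeels'
They do not match.

No


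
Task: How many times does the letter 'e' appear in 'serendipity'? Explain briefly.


Letter 'e' in 'serendipity': found at position(s) 2, 4 = 2 occurrence(s).

2


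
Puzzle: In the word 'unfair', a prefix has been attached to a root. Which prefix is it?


The word 'unfair' = 'un' (prefix) + 'fair' (root). The prefix is 'un'.

un


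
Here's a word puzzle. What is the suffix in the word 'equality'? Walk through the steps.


The word 'equality' = 'equal' (root) + '-ity' (suffix). The suffix is '-ity'.

ity


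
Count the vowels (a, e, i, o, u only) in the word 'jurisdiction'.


Vowels in 'jurisdiction': u, i, i, i, o = 5 vowels.

5


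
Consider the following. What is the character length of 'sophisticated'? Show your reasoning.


Spell out 'sophisticated' and number each letter: s(1), o(2), p(3), h(4), i(5), s(6), t(7), i(8), c(9), a(10), t(11), e(12), d(13). Total: 13 letters.

13


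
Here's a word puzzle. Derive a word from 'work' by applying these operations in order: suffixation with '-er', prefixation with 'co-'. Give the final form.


Step 1: Add suffix '-er' to 'work' = 'worker'
Step 2: Add prefix 'co-' to 'worker' = 'coworker'

coworker


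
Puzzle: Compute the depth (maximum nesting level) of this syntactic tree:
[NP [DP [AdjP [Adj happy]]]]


Count bracket nesting levels:
'[' at pos 0: depth = 1
'[' at pos 4: depth = 2
'[' at pos 8: depth = 3
'[' at pos 14: depth = 4
Maximum depth reached: 4

4


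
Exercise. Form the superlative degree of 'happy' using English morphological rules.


Apply superlative formation (consonant + y: change y to i, add -est): 'happy' -> 'happiest'.

happiest


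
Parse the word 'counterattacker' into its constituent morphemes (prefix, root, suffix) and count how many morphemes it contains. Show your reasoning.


Step 1: Identify prefix: 'counter' (meaning: against)
Step 2: Identify root: 'attack'
Step 3: Identify suffix(es): 'er'
Decomposition: counter- (prefix: against) + attack (root) + -er (suffix: one who)
Total morphemes: 3

3 morphemes (counter- (prefix: against) + attack (root) + -er (suffix: one who))


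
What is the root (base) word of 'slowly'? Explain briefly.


Remove suffix '-ly' from 'slowly' to get root 'slow'.

slow


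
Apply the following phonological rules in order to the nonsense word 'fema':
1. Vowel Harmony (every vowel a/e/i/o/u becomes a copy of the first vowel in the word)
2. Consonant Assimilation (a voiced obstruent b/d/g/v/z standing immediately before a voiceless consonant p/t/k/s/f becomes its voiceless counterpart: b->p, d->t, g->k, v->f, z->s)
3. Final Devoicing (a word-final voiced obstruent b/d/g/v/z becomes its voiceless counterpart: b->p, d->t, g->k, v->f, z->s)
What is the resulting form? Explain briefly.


Starting form: 'fema'
Rule 1: Vowel Harmony: all vowels become 'e' (matching first vowel). 'fema' -> 'feme'
Rule 2: Consonant Assimilation: no voiced obstruent (b/d/g/v/z) stands immediately before a voiceless consonant (p/t/k/s/f). No change.
Rule 3: Final Devoicing: the word ends in the vowel 'e', not a consonant. No change.
Final form: 'feme'

feme


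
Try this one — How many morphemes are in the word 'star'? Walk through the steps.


Decomposition: star (free morpheme) = 1 morpheme(s)

1 morphemes


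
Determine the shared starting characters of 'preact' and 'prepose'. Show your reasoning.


Compare from the start: 3 characters match: 'pre'. Mismatch at position 4: 'a' vs 'p'.

pre


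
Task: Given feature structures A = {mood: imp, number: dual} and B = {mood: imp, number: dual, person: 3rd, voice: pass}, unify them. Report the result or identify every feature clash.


Compare features:
mood: A=imp vs B=imp -> unified: imp
number: A=dual vs B=dual -> unified: dual
person: A=_ vs B=3rd -> unified: 3rd
voice: A=_ vs B=pass -> unified: pass
No clashes found.

Unified: {mood: imp, number: dual, person: 3rd, voice: pass}


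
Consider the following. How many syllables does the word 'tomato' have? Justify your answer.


Break 'tomato' into syllables: to-ma-to -> to | ma | to = 3 syllables

3 syllables


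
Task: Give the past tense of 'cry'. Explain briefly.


Apply rule: Change -y to -ied. 'cry' becomes 'cried'.

cried


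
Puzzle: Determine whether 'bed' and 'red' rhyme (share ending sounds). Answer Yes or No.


Rime (stressed vowel + following sounds) of 'bed': -ed = /ɛd/
Rime of 'red': -ed = /ɛd/
/ɛd/ and /ɛd/ are the same ending sound, so the words rhyme.

Yes


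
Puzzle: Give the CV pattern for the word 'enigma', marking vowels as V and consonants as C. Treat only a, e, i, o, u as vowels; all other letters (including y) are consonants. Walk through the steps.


Letter mapping: e = V, n = C, i = V, g = C, m = C, a = V.

VCVCCV


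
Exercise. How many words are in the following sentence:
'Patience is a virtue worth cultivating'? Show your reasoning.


Split into words: Patience | is | a | virtue | worth | cultivating = 6 words.

6


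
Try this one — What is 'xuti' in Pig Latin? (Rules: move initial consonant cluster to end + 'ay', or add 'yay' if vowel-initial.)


'xuti': move consonant cluster 'x' to end and add 'ay': 'utixay'.

utixay


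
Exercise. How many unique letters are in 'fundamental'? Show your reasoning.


Unique letters in 'fundamental': {a, d, e, f, l, m, n, t, u} = 9 distinct letters.

9


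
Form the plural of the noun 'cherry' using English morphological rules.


Apply rule: Change -y to -ies (consonant + y). 'cherry' becomes 'cherries'.

cherries


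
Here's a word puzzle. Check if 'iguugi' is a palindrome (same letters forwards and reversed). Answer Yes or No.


Forward: 'iguugi'
Reversed: 'iguugi'
They are identical.

Yes


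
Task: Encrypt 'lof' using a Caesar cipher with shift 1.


Shift each letter by 1: l -> m, o -> p, f -> g. Result: 'mpg'.

mpg


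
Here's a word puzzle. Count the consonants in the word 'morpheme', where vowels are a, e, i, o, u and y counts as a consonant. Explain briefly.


Consonants in 'morpheme': m, r, p, h, m = 5 consonants.

5


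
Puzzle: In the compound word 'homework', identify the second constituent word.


Split 'homework' into 'home' + 'work'. The second part is 'work'.

work


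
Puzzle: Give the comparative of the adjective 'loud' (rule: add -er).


Apply comparative formation (add -er): 'loud' -> 'louder'.

louder


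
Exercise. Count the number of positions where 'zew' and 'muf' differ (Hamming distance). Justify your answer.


Alignment:
Position 1: 'z' vs 'm' = DIFFER
Position 2: 'e' vs 'u' = DIFFER
Position 3: 'w' vs 'f' = DIFFER
Total differences: 3

3


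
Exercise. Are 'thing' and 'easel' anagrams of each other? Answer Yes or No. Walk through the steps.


Sorted letters of 'thing': 'ghint'
Sorted letters of 'easel': 'aeels'
They do not match.

No


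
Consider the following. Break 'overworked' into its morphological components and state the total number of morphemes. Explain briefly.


Step 1: Identify prefix: 'over' (meaning: excessively)
Step 2: Identify root: 'work'
Step 3: Identify suffix(es): 'ed'
Decomposition: over- (prefix: excessively) + work (root) + -ed (suffix: past)
Total morphemes: 3

3 morphemes (over- (prefix: excessively) + work (root) + -ed (suffix: past))


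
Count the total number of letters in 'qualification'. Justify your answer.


Spell out 'qualification' and number each letter: q(1), u(2), a(3), l(4), i(5), f(6), i(7), c(8), a(9), t(10), i(11), o(12), n(13). Total: 13 letters.

13


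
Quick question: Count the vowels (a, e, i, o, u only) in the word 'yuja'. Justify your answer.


Vowels in 'yuja': u, a = 2 vowels.

2


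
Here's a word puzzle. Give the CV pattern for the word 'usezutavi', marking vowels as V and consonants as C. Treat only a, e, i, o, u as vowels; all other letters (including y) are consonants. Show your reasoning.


Letter mapping: u = V, s = C, e = V, z = C, u = V, t = C, a = V, v = C, i = V.

VCVCVCVCV
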